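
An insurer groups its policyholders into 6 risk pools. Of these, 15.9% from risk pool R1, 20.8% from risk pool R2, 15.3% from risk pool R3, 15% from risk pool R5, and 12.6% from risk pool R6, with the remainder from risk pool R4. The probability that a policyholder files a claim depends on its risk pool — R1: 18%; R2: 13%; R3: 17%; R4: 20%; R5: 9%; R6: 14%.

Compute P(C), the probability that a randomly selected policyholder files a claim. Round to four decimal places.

P(R4) = 1 − (0.159 + 0.208 + 0.153 + 0.15 + 0.126) = 0.204.
P(C) = P(C|R1)·P(R1) + P(C|R2)·P(R2) + P(C|R3)·P(R3) + P(C|R4)·P(R4) + P(C|R5)·P(R5) + P(C|R6)·P(R6)
      = 0.18·0.159 + 0.13·0.208 + 0.17·0.153 + 0.2·0.204 + 0.09·0.15 + 0.14·0.126
      = 0.02862 + 0.02704 + 0.02601 + 0.0408 + 0.0135 + 0.01764 = 0.15361

0.1536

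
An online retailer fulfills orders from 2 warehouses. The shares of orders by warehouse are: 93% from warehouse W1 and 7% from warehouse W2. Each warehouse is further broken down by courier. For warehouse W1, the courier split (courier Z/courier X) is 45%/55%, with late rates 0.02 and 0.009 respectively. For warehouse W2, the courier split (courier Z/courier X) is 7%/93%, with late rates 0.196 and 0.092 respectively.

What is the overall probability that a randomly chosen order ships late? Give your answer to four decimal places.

P(L|W1) = 0.45·0.02 + 0.55·0.009 = 0.009 + 0.00495 = 0.01395
P(L|W2) = 0.07·0.196 + 0.93·0.092 = 0.01372 + 0.08556 = 0.09928
Then overall,
P(L) = 0.93·0.01395 + 0.07·0.09928
      = 0.0129735 + 0.0069496 = 0.0199231

0.0199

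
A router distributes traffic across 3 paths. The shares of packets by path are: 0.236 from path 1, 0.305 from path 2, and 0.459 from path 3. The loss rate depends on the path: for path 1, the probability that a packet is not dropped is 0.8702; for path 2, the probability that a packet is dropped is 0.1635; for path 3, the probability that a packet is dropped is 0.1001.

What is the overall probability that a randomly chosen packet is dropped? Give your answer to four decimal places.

P(L) ≈ 0.1264

P(L|1) = 1 − 0.8702 = 0.1298.
Summing over the partition,
P(L) = P(L|1)·P(1) + P(L|2)·P(2) + P(L|3)·P(3)
      = 0.1298·0.236 + 0.1635·0.305 + 0.1001·0.459
      = 0.0306328 + 0.0498675 + 0.0459459 = 0.1264462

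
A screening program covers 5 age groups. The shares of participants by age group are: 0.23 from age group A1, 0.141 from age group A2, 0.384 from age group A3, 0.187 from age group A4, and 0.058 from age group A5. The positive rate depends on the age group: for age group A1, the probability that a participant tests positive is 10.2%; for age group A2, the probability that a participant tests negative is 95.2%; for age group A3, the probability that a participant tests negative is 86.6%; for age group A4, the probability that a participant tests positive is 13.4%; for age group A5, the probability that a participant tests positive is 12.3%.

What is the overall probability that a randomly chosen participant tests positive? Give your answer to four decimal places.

0.1139

P(T|A2) = 1 − 0.952 = 0.048.
P(T|A3) = 1 − 0.866 = 0.134.
P(T) = P(T|A1)·P(A1) + P(T|A2)·P(A2) + P(T|A3)·P(A3) + P(T|A4)·P(A4) + P(T|A5)·P(A5)
      = 0.102·0.23 + 0.048·0.141 + 0.134·0.384 + 0.134·0.187 + 0.123·0.058
      = 0.02346 + 0.006768 + 0.051456 + 0.025058 + 0.007134 = 0.113876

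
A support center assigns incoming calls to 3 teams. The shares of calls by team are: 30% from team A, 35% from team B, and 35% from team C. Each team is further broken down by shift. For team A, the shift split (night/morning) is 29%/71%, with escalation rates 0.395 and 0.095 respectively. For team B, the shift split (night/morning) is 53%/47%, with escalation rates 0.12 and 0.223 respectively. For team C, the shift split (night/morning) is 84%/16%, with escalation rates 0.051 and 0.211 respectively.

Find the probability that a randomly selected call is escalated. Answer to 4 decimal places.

P(E) ≈ 0.1404

P(E|A) = 0.29·0.395 + 0.71·0.095 = 0.11455 + 0.06745 = 0.182
P(E|B) = 0.53·0.12 + 0.47·0.223 = 0.0636 + 0.10481 = 0.16841
P(E|C) = 0.84·0.051 + 0.16·0.211 = 0.04284 + 0.03376 = 0.0766
By total probability over the outer partition,
P(E) = 0.3·0.182 + 0.35·0.16841 + 0.35·0.0766
      = 0.0546 + 0.0589435 + 0.02681 = 0.1403535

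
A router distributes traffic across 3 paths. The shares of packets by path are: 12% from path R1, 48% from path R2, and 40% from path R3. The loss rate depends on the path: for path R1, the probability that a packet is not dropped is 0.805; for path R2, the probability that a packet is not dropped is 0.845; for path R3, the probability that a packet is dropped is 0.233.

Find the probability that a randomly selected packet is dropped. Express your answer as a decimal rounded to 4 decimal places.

P(L) ≈ 0.1910

P(L|R1) = 1 − 0.805 = 0.195.
P(L|R2) = 1 − 0.845 = 0.155.
P(L) = P(L|R1)·P(R1) + P(L|R2)·P(R2) + P(L|R3)·P(R3)
      = 0.195·0.12 + 0.155·0.48 + 0.233·0.4
      = 0.0234 + 0.0744 + 0.0932 = 0.191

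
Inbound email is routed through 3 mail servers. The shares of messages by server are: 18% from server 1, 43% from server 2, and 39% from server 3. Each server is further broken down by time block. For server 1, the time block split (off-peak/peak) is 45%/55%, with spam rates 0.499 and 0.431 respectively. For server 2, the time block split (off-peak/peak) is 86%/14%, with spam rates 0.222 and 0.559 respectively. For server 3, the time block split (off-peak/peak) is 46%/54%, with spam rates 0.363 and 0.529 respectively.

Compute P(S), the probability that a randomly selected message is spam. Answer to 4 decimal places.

0.3754

P(S|1) = 0.45·0.499 + 0.55·0.431 = 0.22455 + 0.23705 = 0.4616
P(S|2) = 0.86·0.222 + 0.14·0.559 = 0.19092 + 0.07826 = 0.26918
P(S|3) = 0.46·0.363 + 0.54·0.529 = 0.16698 + 0.28566 = 0.45264
By total probability over the outer partition,
P(S) = 0.18·0.4616 + 0.43·0.26918 + 0.39·0.45264
      = 0.083088 + 0.1157474 + 0.1765296 = 0.375365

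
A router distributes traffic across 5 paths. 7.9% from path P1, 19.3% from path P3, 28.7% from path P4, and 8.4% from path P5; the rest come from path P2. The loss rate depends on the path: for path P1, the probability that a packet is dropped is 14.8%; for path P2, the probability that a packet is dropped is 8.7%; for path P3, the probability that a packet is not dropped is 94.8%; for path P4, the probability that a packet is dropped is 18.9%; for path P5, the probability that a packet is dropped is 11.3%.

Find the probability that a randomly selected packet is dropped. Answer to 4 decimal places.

0.1165

P(P2) = 1 − (0.079 + 0.193 + 0.287 + 0.084) = 0.357.
P(L|P3) = 1 − 0.948 = 0.052.
P(L) = P(L|P1)·P(P1) + P(L|P2)·P(P2) + P(L|P3)·P(P3) + P(L|P4)·P(P4) + P(L|P5)·P(P5)
      = 0.148·0.079 + 0.087·0.357 + 0.052·0.193 + 0.189·0.287 + 0.113·0.084
      = 0.011692 + 0.031059 + 0.010036 + 0.054243 + 0.009492 = 0.116522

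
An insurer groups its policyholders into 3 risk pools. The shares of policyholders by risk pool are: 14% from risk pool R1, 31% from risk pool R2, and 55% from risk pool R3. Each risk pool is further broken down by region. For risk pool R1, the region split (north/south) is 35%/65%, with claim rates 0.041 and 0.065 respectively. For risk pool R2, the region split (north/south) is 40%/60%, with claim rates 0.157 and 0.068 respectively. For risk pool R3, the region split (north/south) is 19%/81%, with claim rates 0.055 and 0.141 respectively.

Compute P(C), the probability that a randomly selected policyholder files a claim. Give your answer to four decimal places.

P(C|R1) = 0.35·0.041 + 0.65·0.065 = 0.01435 + 0.04225 = 0.0566
P(C|R2) = 0.4·0.157 + 0.6·0.068 = 0.0628 + 0.0408 = 0.1036
P(C|R3) = 0.19·0.055 + 0.81·0.141 = 0.01045 + 0.11421 = 0.12466
Then overall,
P(C) = 0.14·0.0566 + 0.31·0.1036 + 0.55·0.12466
      = 0.007924 + 0.032116 + 0.068563 = 0.108603

P(C) ≈ 0.1086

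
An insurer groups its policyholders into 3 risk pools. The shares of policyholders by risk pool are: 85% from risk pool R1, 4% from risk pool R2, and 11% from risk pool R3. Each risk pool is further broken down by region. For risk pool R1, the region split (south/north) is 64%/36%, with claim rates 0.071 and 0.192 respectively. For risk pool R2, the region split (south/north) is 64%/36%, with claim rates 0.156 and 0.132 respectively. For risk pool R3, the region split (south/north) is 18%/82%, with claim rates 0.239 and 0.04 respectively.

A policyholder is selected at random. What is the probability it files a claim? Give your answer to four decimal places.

P(C) ≈ 0.1116

P(C|R1) = 0.64·0.071 + 0.36·0.192 = 0.04544 + 0.06912 = 0.11456
P(C|R2) = 0.64·0.156 + 0.36·0.132 = 0.09984 + 0.04752 = 0.14736
P(C|R3) = 0.18·0.239 + 0.82·0.04 = 0.04302 + 0.0328 = 0.07582
By total probability over the outer partition,
P(C) = 0.85·0.11456 + 0.04·0.14736 + 0.11·0.07582
      = 0.097376 + 0.0058944 + 0.0083402 = 0.1116106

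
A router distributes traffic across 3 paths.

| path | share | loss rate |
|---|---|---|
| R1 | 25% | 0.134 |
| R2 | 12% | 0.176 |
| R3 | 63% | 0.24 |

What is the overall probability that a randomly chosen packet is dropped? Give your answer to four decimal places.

0.2058

P(L) = P(L|R1)·P(R1) + P(L|R2)·P(R2) + P(L|R3)·P(R3)
      = 0.134·0.25 + 0.176·0.12 + 0.24·0.63
      = 0.0335 + 0.02112 + 0.1512 = 0.20582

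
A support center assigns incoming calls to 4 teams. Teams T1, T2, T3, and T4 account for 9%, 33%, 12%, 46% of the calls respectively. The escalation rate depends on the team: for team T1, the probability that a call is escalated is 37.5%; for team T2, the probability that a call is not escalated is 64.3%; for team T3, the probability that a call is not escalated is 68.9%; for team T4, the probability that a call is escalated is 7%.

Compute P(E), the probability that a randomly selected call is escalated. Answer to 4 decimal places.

0.2211

P(E|T2) = 1 − 0.643 = 0.357.
P(E|T3) = 1 − 0.689 = 0.311.
Summing over the partition,
P(E) = P(E|T1)·P(T1) + P(E|T2)·P(T2) + P(E|T3)·P(T3) + P(E|T4)·P(T4)
      = 0.375·0.09 + 0.357·0.33 + 0.311·0.12 + 0.07·0.46
      = 0.03375 + 0.11781 + 0.03732 + 0.0322 = 0.22108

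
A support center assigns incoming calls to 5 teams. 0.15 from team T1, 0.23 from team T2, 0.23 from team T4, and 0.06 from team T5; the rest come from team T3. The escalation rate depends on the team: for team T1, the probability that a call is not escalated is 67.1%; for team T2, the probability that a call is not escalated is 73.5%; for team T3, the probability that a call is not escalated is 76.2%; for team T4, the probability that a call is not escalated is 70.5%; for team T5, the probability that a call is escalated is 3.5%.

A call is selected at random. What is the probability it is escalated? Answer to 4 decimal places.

P(T3) = 1 − (0.15 + 0.23 + 0.23 + 0.06) = 0.33.
P(E|T1) = 1 − 0.671 = 0.329.
P(E|T2) = 1 − 0.735 = 0.265.
P(E|T3) = 1 − 0.762 = 0.238.
P(E|T4) = 1 − 0.705 = 0.295.
P(E) = P(E|T1)·P(T1) + P(E|T2)·P(T2) + P(E|T3)·P(T3) + P(E|T4)·P(T4) + P(E|T5)·P(T5)
      = 0.329·0.15 + 0.265·0.23 + 0.238·0.33 + 0.295·0.23 + 0.035·0.06
      = 0.04935 + 0.06095 + 0.07854 + 0.06785 + 0.0021 = 0.25879

P(E) ≈ 0.2588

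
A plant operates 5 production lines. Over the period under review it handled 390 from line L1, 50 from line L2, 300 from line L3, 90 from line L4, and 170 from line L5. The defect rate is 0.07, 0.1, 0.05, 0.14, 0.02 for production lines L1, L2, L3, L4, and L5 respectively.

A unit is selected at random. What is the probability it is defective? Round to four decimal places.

Total: 390 + 50 + 300 + 90 + 170 = 1000.
P(L1) = 390/1000 = 0.39. P(L2) = 50/1000 = 0.05. P(L3) = 300/1000 = 0.3. P(L4) = 90/1000 = 0.09. P(L5) = 170/1000 = 0.17.
By the law of total probability,
P(D) = P(D|L1)·P(L1) + P(D|L2)·P(L2) + P(D|L3)·P(L3) + P(D|L4)·P(L4) + P(D|L5)·P(L5)
      = 0.07·0.39 + 0.1·0.05 + 0.05·0.3 + 0.14·0.09 + 0.02·0.17
      = 0.0273 + 0.005 + 0.015 + 0.0126 + 0.0034 = 0.0633

0.0633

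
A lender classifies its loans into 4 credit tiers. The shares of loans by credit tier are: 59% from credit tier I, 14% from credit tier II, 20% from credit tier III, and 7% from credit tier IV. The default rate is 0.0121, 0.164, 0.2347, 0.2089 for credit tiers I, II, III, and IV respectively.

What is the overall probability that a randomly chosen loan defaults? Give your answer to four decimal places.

P(D) = P(D|I)·P(I) + P(D|II)·P(II) + P(D|III)·P(III) + P(D|IV)·P(IV)
      = 0.0121·0.59 + 0.164·0.14 + 0.2347·0.2 + 0.2089·0.07
      = 0.007139 + 0.02296 + 0.04694 + 0.014623 = 0.091662

P(D) ≈ 0.0917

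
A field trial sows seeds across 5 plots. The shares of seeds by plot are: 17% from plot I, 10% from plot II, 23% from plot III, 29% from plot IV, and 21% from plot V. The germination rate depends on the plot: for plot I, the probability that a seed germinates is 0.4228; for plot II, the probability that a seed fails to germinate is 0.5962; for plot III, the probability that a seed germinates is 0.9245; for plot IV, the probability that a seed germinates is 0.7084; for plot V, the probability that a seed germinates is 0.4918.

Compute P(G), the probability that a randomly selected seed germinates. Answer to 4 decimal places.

P(G|II) = 1 − 0.5962 = 0.4038.
P(G) = P(G|I)·P(I) + P(G|II)·P(II) + P(G|III)·P(III) + P(G|IV)·P(IV) + P(G|V)·P(V)
      = 0.4228·0.17 + 0.4038·0.1 + 0.9245·0.23 + 0.7084·0.29 + 0.4918·0.21
      = 0.071876 + 0.04038 + 0.212635 + 0.205436 + 0.103278 = 0.633605

0.6336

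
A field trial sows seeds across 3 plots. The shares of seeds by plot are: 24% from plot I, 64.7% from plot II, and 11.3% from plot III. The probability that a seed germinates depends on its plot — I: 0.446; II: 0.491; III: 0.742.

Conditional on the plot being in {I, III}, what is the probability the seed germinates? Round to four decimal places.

Let S = {I, III}.
P(S) = 0.24 + 0.113 = 0.353.
P(G ∩ S) = 0.446·0.24 + 0.742·0.113 = 0.10704 + 0.083846 = 0.190886.
P(G | S) = 0.190886 / 0.353 = 0.540754…

0.5408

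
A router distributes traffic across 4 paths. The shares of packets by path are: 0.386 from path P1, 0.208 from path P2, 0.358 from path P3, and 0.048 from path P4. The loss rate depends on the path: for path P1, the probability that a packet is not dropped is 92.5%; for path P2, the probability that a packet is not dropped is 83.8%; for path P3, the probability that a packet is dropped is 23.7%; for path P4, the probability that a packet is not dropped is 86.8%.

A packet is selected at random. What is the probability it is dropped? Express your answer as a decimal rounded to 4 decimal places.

0.1538

P(L|P1) = 1 − 0.925 = 0.075.
P(L|P2) = 1 − 0.838 = 0.162.
P(L|P4) = 1 − 0.868 = 0.132.
Summing over the partition,
P(L) = P(L|P1)·P(P1) + P(L|P2)·P(P2) + P(L|P3)·P(P3) + P(L|P4)·P(P4)
      = 0.075·0.386 + 0.162·0.208 + 0.237·0.358 + 0.132·0.048
      = 0.02895 + 0.033696 + 0.084846 + 0.006336 = 0.153828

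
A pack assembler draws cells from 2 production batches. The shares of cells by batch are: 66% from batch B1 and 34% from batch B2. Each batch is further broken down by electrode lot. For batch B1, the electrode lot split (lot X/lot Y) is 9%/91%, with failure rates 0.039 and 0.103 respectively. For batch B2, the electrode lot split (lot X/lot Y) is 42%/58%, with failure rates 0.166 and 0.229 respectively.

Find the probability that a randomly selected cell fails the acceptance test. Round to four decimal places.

P(F|B1) = 0.09·0.039 + 0.91·0.103 = 0.00351 + 0.09373 = 0.09724
P(F|B2) = 0.42·0.166 + 0.58·0.229 = 0.06972 + 0.13282 = 0.20254
By total probability over the outer partition,
P(F) = 0.66·0.09724 + 0.34·0.20254
      = 0.0641784 + 0.0688636 = 0.133042

0.1330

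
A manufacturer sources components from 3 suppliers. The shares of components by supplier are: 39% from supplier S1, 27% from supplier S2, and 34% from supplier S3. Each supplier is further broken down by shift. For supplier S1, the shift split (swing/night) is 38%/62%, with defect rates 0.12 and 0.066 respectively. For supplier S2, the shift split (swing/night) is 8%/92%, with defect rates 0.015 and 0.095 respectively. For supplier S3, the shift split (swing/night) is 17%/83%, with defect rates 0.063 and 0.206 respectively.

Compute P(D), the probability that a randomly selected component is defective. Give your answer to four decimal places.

P(D) ≈ 0.1194

P(D|S1) = 0.38·0.12 + 0.62·0.066 = 0.0456 + 0.04092 = 0.08652
P(D|S2) = 0.08·0.015 + 0.92·0.095 = 0.0012 + 0.0874 = 0.0886
P(D|S3) = 0.17·0.063 + 0.83·0.206 = 0.01071 + 0.17098 = 0.18169
Then overall,
P(D) = 0.39·0.08652 + 0.27·0.0886 + 0.34·0.18169
      = 0.0337428 + 0.023922 + 0.0617746 = 0.1194394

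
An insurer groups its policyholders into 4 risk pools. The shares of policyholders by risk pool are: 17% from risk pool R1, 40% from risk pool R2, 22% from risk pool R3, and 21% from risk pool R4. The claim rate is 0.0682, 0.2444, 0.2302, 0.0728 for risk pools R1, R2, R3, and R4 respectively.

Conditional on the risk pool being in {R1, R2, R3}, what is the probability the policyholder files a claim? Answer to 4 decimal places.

Let S = {R1, R2, R3}.
P(S) = 0.17 + 0.4 + 0.22 = 0.79.
P(C ∩ S) = 0.0682·0.17 + 0.2444·0.4 + 0.2302·0.22 = 0.011594 + 0.09776 + 0.050644 = 0.159998.
P(C | S) = 0.159998 / 0.79 = 0.202529…

P(C|S) ≈ 0.2025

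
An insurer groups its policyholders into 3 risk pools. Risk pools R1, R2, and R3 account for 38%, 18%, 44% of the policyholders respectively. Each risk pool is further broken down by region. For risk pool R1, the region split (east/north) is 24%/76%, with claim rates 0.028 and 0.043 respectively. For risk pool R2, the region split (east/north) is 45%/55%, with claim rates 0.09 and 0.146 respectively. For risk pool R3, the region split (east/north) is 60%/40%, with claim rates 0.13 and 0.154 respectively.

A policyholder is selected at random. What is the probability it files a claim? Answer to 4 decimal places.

0.0981

P(C|R1) = 0.24·0.028 + 0.76·0.043 = 0.00672 + 0.03268 = 0.0394
P(C|R2) = 0.45·0.09 + 0.55·0.146 = 0.0405 + 0.0803 = 0.1208
P(C|R3) = 0.6·0.13 + 0.4·0.154 = 0.078 + 0.0616 = 0.1396
By total probability over the outer partition,
P(C) = 0.38·0.0394 + 0.18·0.1208 + 0.44·0.1396
      = 0.014972 + 0.021744 + 0.061424 = 0.09814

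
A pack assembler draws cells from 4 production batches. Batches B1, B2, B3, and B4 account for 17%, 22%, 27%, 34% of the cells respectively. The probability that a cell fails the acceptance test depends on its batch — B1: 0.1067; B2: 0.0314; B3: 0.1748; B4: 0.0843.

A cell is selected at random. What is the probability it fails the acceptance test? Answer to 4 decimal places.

P(F) = P(F|B1)·P(B1) + P(F|B2)·P(B2) + P(F|B3)·P(B3) + P(F|B4)·P(B4)
      = 0.1067·0.17 + 0.0314·0.22 + 0.1748·0.27 + 0.0843·0.34
      = 0.018139 + 0.006908 + 0.047196 + 0.028662 = 0.100905

P(F) ≈ 0.1009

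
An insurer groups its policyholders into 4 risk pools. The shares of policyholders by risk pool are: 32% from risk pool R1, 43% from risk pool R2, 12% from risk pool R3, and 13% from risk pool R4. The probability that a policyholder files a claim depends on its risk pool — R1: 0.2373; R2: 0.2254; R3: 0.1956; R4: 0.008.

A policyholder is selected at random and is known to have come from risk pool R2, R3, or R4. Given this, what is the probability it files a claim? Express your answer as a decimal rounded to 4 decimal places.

Let S = {R2, R3, R4}.
P(S) = 0.43 + 0.12 + 0.13 = 0.68.
P(C ∩ S) = 0.2254·0.43 + 0.1956·0.12 + 0.008·0.13 = 0.096922 + 0.023472 + 0.00104 = 0.121434.
P(C | S) = 0.121434 / 0.68 = 0.178579…

0.1786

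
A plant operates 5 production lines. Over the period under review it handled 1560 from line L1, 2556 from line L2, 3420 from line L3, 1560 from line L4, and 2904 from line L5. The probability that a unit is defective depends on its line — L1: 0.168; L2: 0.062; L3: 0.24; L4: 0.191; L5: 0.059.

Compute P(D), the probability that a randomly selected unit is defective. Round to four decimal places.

0.1426

Total: 1560 + 2556 + 3420 + 1560 + 2904 = 12000.
P(L1) = 1560/12000 = 0.13. P(L2) = 2556/12000 = 0.213. P(L3) = 3420/12000 = 0.285. P(L4) = 1560/12000 = 0.13. P(L5) = 2904/12000 = 0.242.
By the law of total probability,
P(D) = P(D|L1)·P(L1) + P(D|L2)·P(L2) + P(D|L3)·P(L3) + P(D|L4)·P(L4) + P(D|L5)·P(L5)
      = 0.168·0.13 + 0.062·0.213 + 0.24·0.285 + 0.191·0.13 + 0.059·0.242
      = 0.02184 + 0.013206 + 0.0684 + 0.02483 + 0.014278 = 0.142554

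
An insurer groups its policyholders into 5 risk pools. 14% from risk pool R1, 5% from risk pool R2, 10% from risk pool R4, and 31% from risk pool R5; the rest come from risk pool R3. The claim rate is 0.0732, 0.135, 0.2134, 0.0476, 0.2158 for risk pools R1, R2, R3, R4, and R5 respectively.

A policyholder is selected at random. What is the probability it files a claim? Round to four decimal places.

P(R3) = 1 − (0.14 + 0.05 + 0.1 + 0.31) = 0.4.
P(C) = P(C|R1)·P(R1) + P(C|R2)·P(R2) + P(C|R3)·P(R3) + P(C|R4)·P(R4) + P(C|R5)·P(R5)
      = 0.0732·0.14 + 0.135·0.05 + 0.2134·0.4 + 0.0476·0.1 + 0.2158·0.31
      = 0.010248 + 0.00675 + 0.08536 + 0.00476 + 0.066898 = 0.174016

0.1740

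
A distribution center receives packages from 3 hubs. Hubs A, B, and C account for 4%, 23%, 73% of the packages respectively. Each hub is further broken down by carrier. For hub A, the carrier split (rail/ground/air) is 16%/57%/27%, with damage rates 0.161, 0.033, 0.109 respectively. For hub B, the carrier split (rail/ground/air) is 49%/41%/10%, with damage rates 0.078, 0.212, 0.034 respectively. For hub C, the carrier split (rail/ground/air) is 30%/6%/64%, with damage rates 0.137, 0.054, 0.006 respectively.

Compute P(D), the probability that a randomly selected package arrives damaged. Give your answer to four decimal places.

0.0677

P(D|A) = 0.16·0.161 + 0.57·0.033 + 0.27·0.109 = 0.02576 + 0.01881 + 0.02943 = 0.074
P(D|B) = 0.49·0.078 + 0.41·0.212 + 0.1·0.034 = 0.03822 + 0.08692 + 0.0034 = 0.12854
P(D|C) = 0.3·0.137 + 0.06·0.054 + 0.64·0.006 = 0.0411 + 0.00324 + 0.00384 = 0.04818
By total probability over the outer partition,
P(D) = 0.04·0.074 + 0.23·0.12854 + 0.73·0.04818
      = 0.00296 + 0.0295642 + 0.0351714 = 0.0676956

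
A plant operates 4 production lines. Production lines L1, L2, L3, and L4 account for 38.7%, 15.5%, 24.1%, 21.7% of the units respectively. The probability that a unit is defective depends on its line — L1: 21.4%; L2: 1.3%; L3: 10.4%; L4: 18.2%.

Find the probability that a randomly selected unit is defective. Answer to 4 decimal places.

0.1494

Using total probability over the partition,
P(D) = P(D|L1)·P(L1) + P(D|L2)·P(L2) + P(D|L3)·P(L3) + P(D|L4)·P(L4)
      = 0.214·0.387 + 0.013·0.155 + 0.104·0.241 + 0.182·0.217
      = 0.082818 + 0.002015 + 0.025064 + 0.039494 = 0.149391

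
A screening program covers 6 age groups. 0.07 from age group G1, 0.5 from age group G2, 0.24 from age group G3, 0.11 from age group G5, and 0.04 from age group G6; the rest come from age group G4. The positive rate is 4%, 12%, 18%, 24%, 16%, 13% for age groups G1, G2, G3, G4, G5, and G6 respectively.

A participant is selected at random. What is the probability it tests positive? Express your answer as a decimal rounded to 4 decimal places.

P(T) ≈ 0.1384

P(G4) = 1 − (0.07 + 0.5 + 0.24 + 0.11 + 0.04) = 0.04.
P(T) = P(T|G1)·P(G1) + P(T|G2)·P(G2) + P(T|G3)·P(G3) + P(T|G4)·P(G4) + P(T|G5)·P(G5) + P(T|G6)·P(G6)
      = 0.04·0.07 + 0.12·0.5 + 0.18·0.24 + 0.24·0.04 + 0.16·0.11 + 0.13·0.04
      = 0.0028 + 0.06 + 0.0432 + 0.0096 + 0.0176 + 0.0052 = 0.1384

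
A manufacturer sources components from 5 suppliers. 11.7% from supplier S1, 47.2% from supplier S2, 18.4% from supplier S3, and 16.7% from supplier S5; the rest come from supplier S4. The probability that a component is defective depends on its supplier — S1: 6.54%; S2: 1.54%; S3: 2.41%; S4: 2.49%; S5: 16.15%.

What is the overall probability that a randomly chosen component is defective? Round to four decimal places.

P(D) ≈ 0.0478

P(S4) = 1 − (0.117 + 0.472 + 0.184 + 0.167) = 0.06.
P(D) = P(D|S1)·P(S1) + P(D|S2)·P(S2) + P(D|S3)·P(S3) + P(D|S4)·P(S4) + P(D|S5)·P(S5)
      = 0.0654·0.117 + 0.0154·0.472 + 0.0241·0.184 + 0.0249·0.06 + 0.1615·0.167
      = 0.0076518 + 0.0072688 + 0.0044344 + 0.001494 + 0.0269705 = 0.0478195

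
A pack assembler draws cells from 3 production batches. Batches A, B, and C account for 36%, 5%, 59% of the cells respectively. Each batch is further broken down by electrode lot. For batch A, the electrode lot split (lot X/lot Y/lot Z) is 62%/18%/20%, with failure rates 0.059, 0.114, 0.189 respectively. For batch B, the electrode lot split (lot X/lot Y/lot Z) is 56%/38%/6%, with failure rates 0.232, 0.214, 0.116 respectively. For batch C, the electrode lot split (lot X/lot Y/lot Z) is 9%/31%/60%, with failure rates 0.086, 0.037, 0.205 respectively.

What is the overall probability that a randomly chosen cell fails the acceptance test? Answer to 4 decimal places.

P(F|A) = 0.62·0.059 + 0.18·0.114 + 0.2·0.189 = 0.03658 + 0.02052 + 0.0378 = 0.0949
P(F|B) = 0.56·0.232 + 0.38·0.214 + 0.06·0.116 = 0.12992 + 0.08132 + 0.00696 = 0.2182
P(F|C) = 0.09·0.086 + 0.31·0.037 + 0.6·0.205 = 0.00774 + 0.01147 + 0.123 = 0.14221
By total probability over the outer partition,
P(F) = 0.36·0.0949 + 0.05·0.2182 + 0.59·0.14221
      = 0.034164 + 0.01091 + 0.0839039 = 0.1289779

P(F) ≈ 0.1290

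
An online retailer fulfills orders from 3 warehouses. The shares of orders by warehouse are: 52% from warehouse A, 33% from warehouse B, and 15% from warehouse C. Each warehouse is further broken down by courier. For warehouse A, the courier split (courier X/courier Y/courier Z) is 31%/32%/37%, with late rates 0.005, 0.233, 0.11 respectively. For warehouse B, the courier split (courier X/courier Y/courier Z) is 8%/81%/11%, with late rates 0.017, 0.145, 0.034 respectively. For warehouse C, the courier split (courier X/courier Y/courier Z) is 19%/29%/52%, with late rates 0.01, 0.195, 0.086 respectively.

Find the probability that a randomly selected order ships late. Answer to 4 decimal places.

P(L) ≈ 0.1167

P(L|A) = 0.31·0.005 + 0.32·0.233 + 0.37·0.11 = 0.00155 + 0.07456 + 0.0407 = 0.11681
P(L|B) = 0.08·0.017 + 0.81·0.145 + 0.11·0.034 = 0.00136 + 0.11745 + 0.00374 = 0.12255
P(L|C) = 0.19·0.01 + 0.29·0.195 + 0.52·0.086 = 0.0019 + 0.05655 + 0.04472 = 0.10317
By total probability over the outer partition,
P(L) = 0.52·0.11681 + 0.33·0.12255 + 0.15·0.10317
      = 0.0607412 + 0.0404415 + 0.0154755 = 0.1166582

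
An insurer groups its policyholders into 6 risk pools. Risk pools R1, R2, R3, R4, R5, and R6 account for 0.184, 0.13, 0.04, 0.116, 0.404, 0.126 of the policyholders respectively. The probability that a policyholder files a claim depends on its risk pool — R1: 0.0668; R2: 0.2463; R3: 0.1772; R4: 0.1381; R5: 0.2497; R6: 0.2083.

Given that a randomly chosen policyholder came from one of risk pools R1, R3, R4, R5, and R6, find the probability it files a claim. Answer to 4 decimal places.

Let S = {R1, R3, R4, R5, R6}.
P(S) = 0.184 + 0.04 + 0.116 + 0.404 + 0.126 = 0.87.
P(C ∩ S) = 0.0668·0.184 + 0.1772·0.04 + 0.1381·0.116 + 0.2497·0.404 + 0.2083·0.126 = 0.0122912 + 0.007088 + 0.0160196 + 0.1008788 + 0.0262458 = 0.1625234.
P(C | S) = 0.1625234 / 0.87 = 0.186809…

P(C|S) ≈ 0.1868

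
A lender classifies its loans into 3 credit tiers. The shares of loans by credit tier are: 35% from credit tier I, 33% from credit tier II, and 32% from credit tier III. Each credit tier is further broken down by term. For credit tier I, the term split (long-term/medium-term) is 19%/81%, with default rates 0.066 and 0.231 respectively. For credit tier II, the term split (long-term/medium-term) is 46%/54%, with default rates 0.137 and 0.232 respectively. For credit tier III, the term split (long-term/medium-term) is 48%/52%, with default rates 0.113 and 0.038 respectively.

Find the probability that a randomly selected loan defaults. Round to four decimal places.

P(D|I) = 0.19·0.066 + 0.81·0.231 = 0.01254 + 0.18711 = 0.19965
P(D|II) = 0.46·0.137 + 0.54·0.232 = 0.06302 + 0.12528 = 0.1883
P(D|III) = 0.48·0.113 + 0.52·0.038 = 0.05424 + 0.01976 = 0.074
Then overall,
P(D) = 0.35·0.19965 + 0.33·0.1883 + 0.32·0.074
      = 0.0698775 + 0.062139 + 0.02368 = 0.1556965

0.1557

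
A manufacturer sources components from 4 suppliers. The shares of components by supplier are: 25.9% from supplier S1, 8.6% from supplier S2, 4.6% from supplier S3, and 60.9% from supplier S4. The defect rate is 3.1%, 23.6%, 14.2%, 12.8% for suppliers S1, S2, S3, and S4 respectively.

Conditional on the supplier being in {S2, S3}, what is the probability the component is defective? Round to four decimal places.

P(D|S) ≈ 0.2032

Let S = {S2, S3}.
P(S) = 0.086 + 0.046 = 0.132.
P(D ∩ S) = 0.236·0.086 + 0.142·0.046 = 0.020296 + 0.006532 = 0.026828.
P(D | S) = 0.026828 / 0.132 = 0.203242…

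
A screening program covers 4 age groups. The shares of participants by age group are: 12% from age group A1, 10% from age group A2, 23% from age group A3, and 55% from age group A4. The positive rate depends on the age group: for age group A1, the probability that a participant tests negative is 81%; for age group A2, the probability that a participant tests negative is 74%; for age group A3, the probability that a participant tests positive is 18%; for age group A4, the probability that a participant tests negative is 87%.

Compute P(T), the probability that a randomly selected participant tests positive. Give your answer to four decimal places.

P(T) ≈ 0.1617

P(T|A1) = 1 − 0.81 = 0.19.
P(T|A2) = 1 − 0.74 = 0.26.
P(T|A4) = 1 − 0.87 = 0.13.
P(T) = P(T|A1)·P(A1) + P(T|A2)·P(A2) + P(T|A3)·P(A3) + P(T|A4)·P(A4)
      = 0.19·0.12 + 0.26·0.1 + 0.18·0.23 + 0.13·0.55
      = 0.0228 + 0.026 + 0.0414 + 0.0715 = 0.1617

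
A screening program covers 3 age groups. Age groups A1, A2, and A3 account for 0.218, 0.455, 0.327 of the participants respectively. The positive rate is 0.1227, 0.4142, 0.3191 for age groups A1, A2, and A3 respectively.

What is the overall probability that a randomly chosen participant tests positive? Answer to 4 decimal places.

0.3196

P(T) = P(T|A1)·P(A1) + P(T|A2)·P(A2) + P(T|A3)·P(A3)
      = 0.1227·0.218 + 0.4142·0.455 + 0.3191·0.327
      = 0.0267486 + 0.188461 + 0.1043457 = 0.3195553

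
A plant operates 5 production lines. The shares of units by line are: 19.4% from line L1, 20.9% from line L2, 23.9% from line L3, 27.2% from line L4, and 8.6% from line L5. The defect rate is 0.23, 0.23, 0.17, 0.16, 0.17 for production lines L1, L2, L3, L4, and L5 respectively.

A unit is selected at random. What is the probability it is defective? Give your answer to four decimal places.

0.1915

P(D) = P(D|L1)·P(L1) + P(D|L2)·P(L2) + P(D|L3)·P(L3) + P(D|L4)·P(L4) + P(D|L5)·P(L5)
      = 0.23·0.194 + 0.23·0.209 + 0.17·0.239 + 0.16·0.272 + 0.17·0.086
      = 0.04462 + 0.04807 + 0.04063 + 0.04352 + 0.01462 = 0.19146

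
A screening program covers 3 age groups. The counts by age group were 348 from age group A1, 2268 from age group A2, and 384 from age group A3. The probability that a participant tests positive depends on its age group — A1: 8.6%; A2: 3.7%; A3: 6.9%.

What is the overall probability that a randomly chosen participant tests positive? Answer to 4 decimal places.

0.0468

Total: 348 + 2268 + 384 = 3000.
P(A1) = 348/3000 = 0.116. P(A2) = 2268/3000 = 0.756. P(A3) = 384/3000 = 0.128.
By the law of total probability,
P(T) = P(T|A1)·P(A1) + P(T|A2)·P(A2) + P(T|A3)·P(A3)
      = 0.086·0.116 + 0.037·0.756 + 0.069·0.128
      = 0.009976 + 0.027972 + 0.008832 = 0.04678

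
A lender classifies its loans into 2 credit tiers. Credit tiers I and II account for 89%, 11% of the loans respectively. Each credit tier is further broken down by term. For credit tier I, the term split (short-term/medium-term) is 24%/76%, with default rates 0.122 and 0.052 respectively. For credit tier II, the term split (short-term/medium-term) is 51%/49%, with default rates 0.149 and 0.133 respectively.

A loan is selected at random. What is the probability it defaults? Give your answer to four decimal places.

P(D|I) = 0.24·0.122 + 0.76·0.052 = 0.02928 + 0.03952 = 0.0688
P(D|II) = 0.51·0.149 + 0.49·0.133 = 0.07599 + 0.06517 = 0.14116
By total probability over the outer partition,
P(D) = 0.89·0.0688 + 0.11·0.14116
      = 0.061232 + 0.0155276 = 0.0767596

P(D) ≈ 0.0768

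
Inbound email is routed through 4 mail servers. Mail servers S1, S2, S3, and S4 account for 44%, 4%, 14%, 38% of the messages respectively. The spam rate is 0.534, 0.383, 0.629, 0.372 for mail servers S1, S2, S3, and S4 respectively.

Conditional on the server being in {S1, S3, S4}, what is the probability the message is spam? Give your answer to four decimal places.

Let J = {S1, S3, S4}.
P(J) = 0.44 + 0.14 + 0.38 = 0.96.
P(S ∩ J) = 0.534·0.44 + 0.629·0.14 + 0.372·0.38 = 0.23496 + 0.08806 + 0.14136 = 0.46438.
P(S | J) = 0.46438 / 0.96 = 0.483729…

0.4837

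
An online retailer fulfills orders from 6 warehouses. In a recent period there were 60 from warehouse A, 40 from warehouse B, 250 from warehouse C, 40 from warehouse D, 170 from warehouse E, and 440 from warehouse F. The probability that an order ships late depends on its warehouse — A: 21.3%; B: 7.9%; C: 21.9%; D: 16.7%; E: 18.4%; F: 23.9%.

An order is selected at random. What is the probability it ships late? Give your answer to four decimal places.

Total: 60 + 40 + 250 + 40 + 170 + 440 = 1000.
P(A) = 60/1000 = 0.06. P(B) = 40/1000 = 0.04. P(C) = 250/1000 = 0.25. P(D) = 40/1000 = 0.04. P(E) = 170/1000 = 0.17. P(F) = 440/1000 = 0.44.
P(L) = P(L|A)·P(A) + P(L|B)·P(B) + P(L|C)·P(C) + P(L|D)·P(D) + P(L|E)·P(E) + P(L|F)·P(F)
      = 0.213·0.06 + 0.079·0.04 + 0.219·0.25 + 0.167·0.04 + 0.184·0.17 + 0.239·0.44
      = 0.01278 + 0.00316 + 0.05475 + 0.00668 + 0.03128 + 0.10516 = 0.21381

0.2138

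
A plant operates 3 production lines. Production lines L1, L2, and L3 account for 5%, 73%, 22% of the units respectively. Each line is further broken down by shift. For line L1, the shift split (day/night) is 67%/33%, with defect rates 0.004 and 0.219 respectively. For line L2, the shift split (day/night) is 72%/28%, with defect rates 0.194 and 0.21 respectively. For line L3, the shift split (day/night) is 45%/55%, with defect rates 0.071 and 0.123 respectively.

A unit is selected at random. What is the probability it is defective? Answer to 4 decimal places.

0.1705

P(D|L1) = 0.67·0.004 + 0.33·0.219 = 0.00268 + 0.07227 = 0.07495
P(D|L2) = 0.72·0.194 + 0.28·0.21 = 0.13968 + 0.0588 = 0.19848
P(D|L3) = 0.45·0.071 + 0.55·0.123 = 0.03195 + 0.06765 = 0.0996
By total probability over the outer partition,
P(D) = 0.05·0.07495 + 0.73·0.19848 + 0.22·0.0996
      = 0.0037475 + 0.1448904 + 0.021912 = 0.1705499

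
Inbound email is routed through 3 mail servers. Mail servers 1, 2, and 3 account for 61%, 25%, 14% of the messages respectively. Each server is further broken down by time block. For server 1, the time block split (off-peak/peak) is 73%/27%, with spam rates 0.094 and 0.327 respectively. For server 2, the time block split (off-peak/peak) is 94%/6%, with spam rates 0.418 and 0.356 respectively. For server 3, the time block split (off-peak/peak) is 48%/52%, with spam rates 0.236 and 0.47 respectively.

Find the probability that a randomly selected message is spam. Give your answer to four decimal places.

P(S) ≈ 0.2494

P(S|1) = 0.73·0.094 + 0.27·0.327 = 0.06862 + 0.08829 = 0.15691
P(S|2) = 0.94·0.418 + 0.06·0.356 = 0.39292 + 0.02136 = 0.41428
P(S|3) = 0.48·0.236 + 0.52·0.47 = 0.11328 + 0.2444 = 0.35768
Then overall,
P(S) = 0.61·0.15691 + 0.25·0.41428 + 0.14·0.35768
      = 0.0957151 + 0.10357 + 0.0500752 = 0.2493603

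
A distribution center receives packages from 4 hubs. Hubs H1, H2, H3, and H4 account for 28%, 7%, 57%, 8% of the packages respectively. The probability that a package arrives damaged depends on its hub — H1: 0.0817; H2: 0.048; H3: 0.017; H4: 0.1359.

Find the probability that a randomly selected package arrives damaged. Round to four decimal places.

P(D) ≈ 0.0468

By the law of total probability,
P(D) = P(D|H1)·P(H1) + P(D|H2)·P(H2) + P(D|H3)·P(H3) + P(D|H4)·P(H4)
      = 0.0817·0.28 + 0.048·0.07 + 0.017·0.57 + 0.1359·0.08
      = 0.022876 + 0.00336 + 0.00969 + 0.010872 = 0.046798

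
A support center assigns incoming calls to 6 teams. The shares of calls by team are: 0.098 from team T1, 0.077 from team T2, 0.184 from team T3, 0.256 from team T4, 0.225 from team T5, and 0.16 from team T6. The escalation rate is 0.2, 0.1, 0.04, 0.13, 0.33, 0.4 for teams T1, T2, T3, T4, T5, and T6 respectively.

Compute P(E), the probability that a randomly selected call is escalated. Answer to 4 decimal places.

Summing over the partition,
P(E) = P(E|T1)·P(T1) + P(E|T2)·P(T2) + P(E|T3)·P(T3) + P(E|T4)·P(T4) + P(E|T5)·P(T5) + P(E|T6)·P(T6)
      = 0.2·0.098 + 0.1·0.077 + 0.04·0.184 + 0.13·0.256 + 0.33·0.225 + 0.4·0.16
      = 0.0196 + 0.0077 + 0.00736 + 0.03328 + 0.07425 + 0.064 = 0.20619

0.2062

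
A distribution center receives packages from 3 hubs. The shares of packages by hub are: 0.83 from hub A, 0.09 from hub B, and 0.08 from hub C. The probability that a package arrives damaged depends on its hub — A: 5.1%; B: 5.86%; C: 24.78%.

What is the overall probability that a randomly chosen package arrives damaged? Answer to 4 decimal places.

Using total probability over the partition,
P(D) = P(D|A)·P(A) + P(D|B)·P(B) + P(D|C)·P(C)
      = 0.051·0.83 + 0.0586·0.09 + 0.2478·0.08
      = 0.04233 + 0.005274 + 0.019824 = 0.067428

P(D) ≈ 0.0674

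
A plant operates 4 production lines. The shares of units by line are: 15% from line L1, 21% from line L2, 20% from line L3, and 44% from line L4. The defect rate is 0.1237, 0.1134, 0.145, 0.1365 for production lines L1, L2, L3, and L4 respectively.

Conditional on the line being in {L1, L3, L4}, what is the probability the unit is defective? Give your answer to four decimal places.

Let S = {L1, L3, L4}.
P(S) = 0.15 + 0.2 + 0.44 = 0.79.
P(D ∩ S) = 0.1237·0.15 + 0.145·0.2 + 0.1365·0.44 = 0.018555 + 0.029 + 0.06006 = 0.107615.
P(D | S) = 0.107615 / 0.79 = 0.136222…

0.1362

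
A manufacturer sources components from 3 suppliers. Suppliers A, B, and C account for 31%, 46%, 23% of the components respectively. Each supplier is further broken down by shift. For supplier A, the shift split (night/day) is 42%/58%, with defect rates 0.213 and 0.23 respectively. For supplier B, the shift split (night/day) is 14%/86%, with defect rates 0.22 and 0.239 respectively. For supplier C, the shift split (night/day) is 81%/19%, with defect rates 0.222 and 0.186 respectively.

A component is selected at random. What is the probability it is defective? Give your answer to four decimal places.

P(D) ≈ 0.2273

P(D|A) = 0.42·0.213 + 0.58·0.23 = 0.08946 + 0.1334 = 0.22286
P(D|B) = 0.14·0.22 + 0.86·0.239 = 0.0308 + 0.20554 = 0.23634
P(D|C) = 0.81·0.222 + 0.19·0.186 = 0.17982 + 0.03534 = 0.21516
Then overall,
P(D) = 0.31·0.22286 + 0.46·0.23634 + 0.23·0.21516
      = 0.0690866 + 0.1087164 + 0.0494868 = 0.2272898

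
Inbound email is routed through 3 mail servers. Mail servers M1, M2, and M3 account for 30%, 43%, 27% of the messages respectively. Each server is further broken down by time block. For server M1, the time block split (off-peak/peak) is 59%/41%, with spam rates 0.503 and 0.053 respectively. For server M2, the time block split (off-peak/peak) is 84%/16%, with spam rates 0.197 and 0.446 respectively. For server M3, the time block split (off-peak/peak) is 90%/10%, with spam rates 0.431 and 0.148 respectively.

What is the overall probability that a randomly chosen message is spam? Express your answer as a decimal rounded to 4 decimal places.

0.3061

P(S|M1) = 0.59·0.503 + 0.41·0.053 = 0.29677 + 0.02173 = 0.3185
P(S|M2) = 0.84·0.197 + 0.16·0.446 = 0.16548 + 0.07136 = 0.23684
P(S|M3) = 0.9·0.431 + 0.1·0.148 = 0.3879 + 0.0148 = 0.4027
Then overall,
P(S) = 0.3·0.3185 + 0.43·0.23684 + 0.27·0.4027
      = 0.09555 + 0.1018412 + 0.108729 = 0.3061202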